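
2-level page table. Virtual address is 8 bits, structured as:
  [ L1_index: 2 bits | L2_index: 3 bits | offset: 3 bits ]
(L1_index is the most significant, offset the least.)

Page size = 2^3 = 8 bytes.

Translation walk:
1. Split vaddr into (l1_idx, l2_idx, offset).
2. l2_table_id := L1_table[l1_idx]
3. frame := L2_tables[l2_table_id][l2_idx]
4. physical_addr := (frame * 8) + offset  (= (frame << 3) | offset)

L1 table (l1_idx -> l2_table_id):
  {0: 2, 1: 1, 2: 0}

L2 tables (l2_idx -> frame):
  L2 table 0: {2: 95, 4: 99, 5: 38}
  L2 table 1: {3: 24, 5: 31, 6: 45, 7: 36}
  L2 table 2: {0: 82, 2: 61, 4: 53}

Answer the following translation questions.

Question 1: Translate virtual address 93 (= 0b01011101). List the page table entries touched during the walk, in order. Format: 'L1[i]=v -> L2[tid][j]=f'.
Answer: L1[1]=1 -> L2[1][3]=24

Derivation:
vaddr = 93 = 0b01011101
Split: l1_idx=1, l2_idx=3, offset=5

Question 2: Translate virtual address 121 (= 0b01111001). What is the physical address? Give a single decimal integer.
Answer: 289

Derivation:
vaddr = 121 = 0b01111001
Split: l1_idx=1, l2_idx=7, offset=1
L1[1] = 1
L2[1][7] = 36
paddr = 36 * 8 + 1 = 289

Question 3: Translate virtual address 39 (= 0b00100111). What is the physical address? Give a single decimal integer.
Answer: 431

Derivation:
vaddr = 39 = 0b00100111
Split: l1_idx=0, l2_idx=4, offset=7
L1[0] = 2
L2[2][4] = 53
paddr = 53 * 8 + 7 = 431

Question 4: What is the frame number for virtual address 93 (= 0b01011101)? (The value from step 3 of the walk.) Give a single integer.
Answer: 24

Derivation:
vaddr = 93: l1_idx=1, l2_idx=3
L1[1] = 1; L2[1][3] = 24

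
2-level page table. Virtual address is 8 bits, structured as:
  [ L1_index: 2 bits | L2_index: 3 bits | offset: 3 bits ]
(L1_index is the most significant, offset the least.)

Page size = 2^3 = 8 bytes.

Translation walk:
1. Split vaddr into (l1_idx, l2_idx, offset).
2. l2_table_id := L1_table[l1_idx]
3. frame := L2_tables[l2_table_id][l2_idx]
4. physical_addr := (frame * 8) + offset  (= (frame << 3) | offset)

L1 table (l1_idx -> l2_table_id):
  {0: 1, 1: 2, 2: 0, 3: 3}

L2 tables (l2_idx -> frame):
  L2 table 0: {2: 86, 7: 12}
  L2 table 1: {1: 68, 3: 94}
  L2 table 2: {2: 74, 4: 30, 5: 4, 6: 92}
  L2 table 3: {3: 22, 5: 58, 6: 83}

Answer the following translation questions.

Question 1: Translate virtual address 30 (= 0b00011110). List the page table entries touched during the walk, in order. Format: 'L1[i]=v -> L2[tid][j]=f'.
vaddr = 30 = 0b00011110
Split: l1_idx=0, l2_idx=3, offset=6

Answer: L1[0]=1 -> L2[1][3]=94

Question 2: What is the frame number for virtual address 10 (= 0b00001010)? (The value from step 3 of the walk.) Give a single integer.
Answer: 68

Derivation:
vaddr = 10: l1_idx=0, l2_idx=1
L1[0] = 1; L2[1][1] = 68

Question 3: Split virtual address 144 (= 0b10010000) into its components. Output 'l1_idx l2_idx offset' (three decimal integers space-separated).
Answer: 2 2 0

Derivation:
vaddr = 144 = 0b10010000
  top 2 bits -> l1_idx = 2
  next 3 bits -> l2_idx = 2
  bottom 3 bits -> offset = 0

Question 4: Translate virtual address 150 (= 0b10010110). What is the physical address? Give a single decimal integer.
vaddr = 150 = 0b10010110
Split: l1_idx=2, l2_idx=2, offset=6
L1[2] = 0
L2[0][2] = 86
paddr = 86 * 8 + 6 = 694

Answer: 694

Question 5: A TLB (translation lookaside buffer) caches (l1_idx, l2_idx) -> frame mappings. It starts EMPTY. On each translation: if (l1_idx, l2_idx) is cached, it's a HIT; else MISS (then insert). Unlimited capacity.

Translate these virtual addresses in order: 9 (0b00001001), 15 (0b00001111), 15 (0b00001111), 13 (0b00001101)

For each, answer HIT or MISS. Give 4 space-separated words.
Answer: MISS HIT HIT HIT

Derivation:
vaddr=9: (0,1) not in TLB -> MISS, insert
vaddr=15: (0,1) in TLB -> HIT
vaddr=15: (0,1) in TLB -> HIT
vaddr=13: (0,1) in TLB -> HIT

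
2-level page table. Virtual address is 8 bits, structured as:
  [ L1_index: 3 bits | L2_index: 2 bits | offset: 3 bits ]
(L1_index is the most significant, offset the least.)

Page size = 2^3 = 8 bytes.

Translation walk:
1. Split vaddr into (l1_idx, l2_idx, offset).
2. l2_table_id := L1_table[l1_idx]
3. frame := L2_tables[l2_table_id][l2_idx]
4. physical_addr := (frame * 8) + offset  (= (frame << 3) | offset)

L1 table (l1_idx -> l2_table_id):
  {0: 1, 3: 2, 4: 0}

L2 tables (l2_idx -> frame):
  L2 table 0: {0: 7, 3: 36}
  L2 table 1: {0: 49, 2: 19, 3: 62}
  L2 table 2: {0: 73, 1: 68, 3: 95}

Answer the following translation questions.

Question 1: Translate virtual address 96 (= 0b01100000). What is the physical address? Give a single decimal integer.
Answer: 584

Derivation:
vaddr = 96 = 0b01100000
Split: l1_idx=3, l2_idx=0, offset=0
L1[3] = 2
L2[2][0] = 73
paddr = 73 * 8 + 0 = 584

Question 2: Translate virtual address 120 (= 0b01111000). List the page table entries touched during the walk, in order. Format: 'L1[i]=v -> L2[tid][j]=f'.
vaddr = 120 = 0b01111000
Split: l1_idx=3, l2_idx=3, offset=0

Answer: L1[3]=2 -> L2[2][3]=95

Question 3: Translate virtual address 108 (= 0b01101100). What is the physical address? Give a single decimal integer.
vaddr = 108 = 0b01101100
Split: l1_idx=3, l2_idx=1, offset=4
L1[3] = 2
L2[2][1] = 68
paddr = 68 * 8 + 4 = 548

Answer: 548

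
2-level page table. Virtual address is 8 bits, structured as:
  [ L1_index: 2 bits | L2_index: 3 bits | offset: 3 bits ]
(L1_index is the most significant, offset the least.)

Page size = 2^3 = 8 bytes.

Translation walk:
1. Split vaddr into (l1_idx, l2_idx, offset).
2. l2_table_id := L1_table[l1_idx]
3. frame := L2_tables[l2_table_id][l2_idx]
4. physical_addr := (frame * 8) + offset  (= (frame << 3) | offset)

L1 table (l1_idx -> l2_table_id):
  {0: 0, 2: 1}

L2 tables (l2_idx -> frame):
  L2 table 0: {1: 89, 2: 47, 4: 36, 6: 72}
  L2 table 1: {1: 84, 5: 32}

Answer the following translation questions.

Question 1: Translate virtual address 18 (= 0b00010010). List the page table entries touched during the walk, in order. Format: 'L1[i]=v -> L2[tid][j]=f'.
Answer: L1[0]=0 -> L2[0][2]=47

Derivation:
vaddr = 18 = 0b00010010
Split: l1_idx=0, l2_idx=2, offset=2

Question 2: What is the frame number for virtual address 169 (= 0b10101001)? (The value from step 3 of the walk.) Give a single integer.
vaddr = 169: l1_idx=2, l2_idx=5
L1[2] = 1; L2[1][5] = 32

Answer: 32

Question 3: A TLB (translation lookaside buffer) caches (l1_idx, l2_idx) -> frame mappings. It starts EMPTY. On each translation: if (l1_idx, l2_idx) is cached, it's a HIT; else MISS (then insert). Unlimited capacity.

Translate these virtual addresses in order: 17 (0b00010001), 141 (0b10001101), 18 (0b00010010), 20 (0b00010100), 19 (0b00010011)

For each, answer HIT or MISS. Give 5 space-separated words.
Answer: MISS MISS HIT HIT HIT

Derivation:
vaddr=17: (0,2) not in TLB -> MISS, insert
vaddr=141: (2,1) not in TLB -> MISS, insert
vaddr=18: (0,2) in TLB -> HIT
vaddr=20: (0,2) in TLB -> HIT
vaddr=19: (0,2) in TLB -> HIT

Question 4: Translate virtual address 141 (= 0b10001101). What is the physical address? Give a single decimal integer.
vaddr = 141 = 0b10001101
Split: l1_idx=2, l2_idx=1, offset=5
L1[2] = 1
L2[1][1] = 84
paddr = 84 * 8 + 5 = 677

Answer: 677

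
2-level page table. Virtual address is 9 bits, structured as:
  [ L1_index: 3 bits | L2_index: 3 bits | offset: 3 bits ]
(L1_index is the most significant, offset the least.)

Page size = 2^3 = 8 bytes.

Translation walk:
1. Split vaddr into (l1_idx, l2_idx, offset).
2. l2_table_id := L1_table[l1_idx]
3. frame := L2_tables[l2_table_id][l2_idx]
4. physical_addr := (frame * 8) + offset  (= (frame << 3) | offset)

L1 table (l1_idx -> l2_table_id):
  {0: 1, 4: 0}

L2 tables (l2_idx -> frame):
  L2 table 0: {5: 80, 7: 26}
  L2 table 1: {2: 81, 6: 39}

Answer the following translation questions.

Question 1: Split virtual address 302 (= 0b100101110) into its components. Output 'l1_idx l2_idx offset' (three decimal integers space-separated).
Answer: 4 5 6

Derivation:
vaddr = 302 = 0b100101110
  top 3 bits -> l1_idx = 4
  next 3 bits -> l2_idx = 5
  bottom 3 bits -> offset = 6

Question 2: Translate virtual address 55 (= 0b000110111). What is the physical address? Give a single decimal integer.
vaddr = 55 = 0b000110111
Split: l1_idx=0, l2_idx=6, offset=7
L1[0] = 1
L2[1][6] = 39
paddr = 39 * 8 + 7 = 319

Answer: 319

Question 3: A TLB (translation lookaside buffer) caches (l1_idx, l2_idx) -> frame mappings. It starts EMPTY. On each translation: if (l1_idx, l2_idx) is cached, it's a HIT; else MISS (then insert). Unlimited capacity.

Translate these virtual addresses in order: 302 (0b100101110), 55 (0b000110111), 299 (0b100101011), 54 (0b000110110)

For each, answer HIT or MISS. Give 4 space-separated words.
Answer: MISS MISS HIT HIT

Derivation:
vaddr=302: (4,5) not in TLB -> MISS, insert
vaddr=55: (0,6) not in TLB -> MISS, insert
vaddr=299: (4,5) in TLB -> HIT
vaddr=54: (0,6) in TLB -> HIT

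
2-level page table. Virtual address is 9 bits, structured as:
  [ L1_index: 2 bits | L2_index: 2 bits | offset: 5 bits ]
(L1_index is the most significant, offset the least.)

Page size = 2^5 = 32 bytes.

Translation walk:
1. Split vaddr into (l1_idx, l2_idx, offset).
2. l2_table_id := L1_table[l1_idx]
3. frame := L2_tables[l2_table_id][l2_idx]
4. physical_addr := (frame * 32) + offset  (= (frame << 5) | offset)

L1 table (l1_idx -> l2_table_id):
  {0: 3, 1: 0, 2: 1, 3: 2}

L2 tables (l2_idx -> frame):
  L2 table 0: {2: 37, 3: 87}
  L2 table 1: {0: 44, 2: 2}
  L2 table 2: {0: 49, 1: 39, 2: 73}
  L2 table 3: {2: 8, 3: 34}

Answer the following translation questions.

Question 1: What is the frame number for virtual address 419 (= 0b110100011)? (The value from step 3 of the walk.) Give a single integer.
vaddr = 419: l1_idx=3, l2_idx=1
L1[3] = 2; L2[2][1] = 39

Answer: 39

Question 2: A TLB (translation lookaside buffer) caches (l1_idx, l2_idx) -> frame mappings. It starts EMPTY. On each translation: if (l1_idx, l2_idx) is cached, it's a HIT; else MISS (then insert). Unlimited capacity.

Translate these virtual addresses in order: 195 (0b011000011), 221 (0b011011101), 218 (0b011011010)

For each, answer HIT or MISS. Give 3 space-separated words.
Answer: MISS HIT HIT

Derivation:
vaddr=195: (1,2) not in TLB -> MISS, insert
vaddr=221: (1,2) in TLB -> HIT
vaddr=218: (1,2) in TLB -> HIT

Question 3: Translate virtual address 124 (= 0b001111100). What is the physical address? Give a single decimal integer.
Answer: 1116

Derivation:
vaddr = 124 = 0b001111100
Split: l1_idx=0, l2_idx=3, offset=28
L1[0] = 3
L2[3][3] = 34
paddr = 34 * 32 + 28 = 1116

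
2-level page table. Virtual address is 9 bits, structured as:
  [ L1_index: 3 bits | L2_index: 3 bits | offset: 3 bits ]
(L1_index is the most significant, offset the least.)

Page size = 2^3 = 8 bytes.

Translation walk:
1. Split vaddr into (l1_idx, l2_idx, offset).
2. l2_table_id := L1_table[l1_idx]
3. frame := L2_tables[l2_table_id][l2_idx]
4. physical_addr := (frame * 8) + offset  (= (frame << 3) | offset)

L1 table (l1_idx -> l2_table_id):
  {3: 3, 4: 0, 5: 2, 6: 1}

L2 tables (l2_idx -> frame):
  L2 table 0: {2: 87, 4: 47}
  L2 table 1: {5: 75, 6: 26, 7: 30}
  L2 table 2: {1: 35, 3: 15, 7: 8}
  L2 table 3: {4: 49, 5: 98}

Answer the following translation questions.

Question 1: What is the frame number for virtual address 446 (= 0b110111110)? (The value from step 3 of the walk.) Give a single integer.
vaddr = 446: l1_idx=6, l2_idx=7
L1[6] = 1; L2[1][7] = 30

Answer: 30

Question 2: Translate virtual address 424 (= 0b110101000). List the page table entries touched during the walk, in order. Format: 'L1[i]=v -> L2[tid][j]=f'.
vaddr = 424 = 0b110101000
Split: l1_idx=6, l2_idx=5, offset=0

Answer: L1[6]=1 -> L2[1][5]=75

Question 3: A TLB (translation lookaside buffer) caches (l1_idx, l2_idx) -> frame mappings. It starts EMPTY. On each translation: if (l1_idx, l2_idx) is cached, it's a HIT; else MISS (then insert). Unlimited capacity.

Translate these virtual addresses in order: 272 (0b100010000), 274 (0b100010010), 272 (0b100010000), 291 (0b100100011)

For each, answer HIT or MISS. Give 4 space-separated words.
vaddr=272: (4,2) not in TLB -> MISS, insert
vaddr=274: (4,2) in TLB -> HIT
vaddr=272: (4,2) in TLB -> HIT
vaddr=291: (4,4) not in TLB -> MISS, insert

Answer: MISS HIT HIT MISS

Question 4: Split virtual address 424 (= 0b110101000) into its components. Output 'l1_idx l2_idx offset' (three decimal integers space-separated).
vaddr = 424 = 0b110101000
  top 3 bits -> l1_idx = 6
  next 3 bits -> l2_idx = 5
  bottom 3 bits -> offset = 0

Answer: 6 5 0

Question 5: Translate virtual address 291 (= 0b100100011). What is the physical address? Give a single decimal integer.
vaddr = 291 = 0b100100011
Split: l1_idx=4, l2_idx=4, offset=3
L1[4] = 0
L2[0][4] = 47
paddr = 47 * 8 + 3 = 379

Answer: 379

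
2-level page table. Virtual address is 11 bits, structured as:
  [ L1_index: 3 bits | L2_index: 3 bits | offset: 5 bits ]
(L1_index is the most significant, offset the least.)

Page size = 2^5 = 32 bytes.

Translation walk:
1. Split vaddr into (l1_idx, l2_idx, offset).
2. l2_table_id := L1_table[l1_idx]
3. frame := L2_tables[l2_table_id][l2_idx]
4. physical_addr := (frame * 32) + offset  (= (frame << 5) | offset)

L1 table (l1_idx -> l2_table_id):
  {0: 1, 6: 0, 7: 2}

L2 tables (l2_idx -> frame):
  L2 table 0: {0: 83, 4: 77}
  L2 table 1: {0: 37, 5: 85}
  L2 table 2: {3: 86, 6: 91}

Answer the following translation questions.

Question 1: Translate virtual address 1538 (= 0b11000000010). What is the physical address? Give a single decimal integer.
vaddr = 1538 = 0b11000000010
Split: l1_idx=6, l2_idx=0, offset=2
L1[6] = 0
L2[0][0] = 83
paddr = 83 * 32 + 2 = 2658

Answer: 2658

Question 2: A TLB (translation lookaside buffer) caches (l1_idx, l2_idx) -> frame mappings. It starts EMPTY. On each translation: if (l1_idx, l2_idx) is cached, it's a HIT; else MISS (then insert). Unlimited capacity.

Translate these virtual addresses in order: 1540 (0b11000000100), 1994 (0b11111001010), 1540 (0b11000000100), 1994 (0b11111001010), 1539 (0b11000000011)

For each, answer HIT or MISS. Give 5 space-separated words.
Answer: MISS MISS HIT HIT HIT

Derivation:
vaddr=1540: (6,0) not in TLB -> MISS, insert
vaddr=1994: (7,6) not in TLB -> MISS, insert
vaddr=1540: (6,0) in TLB -> HIT
vaddr=1994: (7,6) in TLB -> HIT
vaddr=1539: (6,0) in TLB -> HIT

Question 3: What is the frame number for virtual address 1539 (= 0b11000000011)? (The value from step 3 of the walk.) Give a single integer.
Answer: 83

Derivation:
vaddr = 1539: l1_idx=6, l2_idx=0
L1[6] = 0; L2[0][0] = 83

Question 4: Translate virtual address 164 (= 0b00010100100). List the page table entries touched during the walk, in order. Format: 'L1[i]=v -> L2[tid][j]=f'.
vaddr = 164 = 0b00010100100
Split: l1_idx=0, l2_idx=5, offset=4

Answer: L1[0]=1 -> L2[1][5]=85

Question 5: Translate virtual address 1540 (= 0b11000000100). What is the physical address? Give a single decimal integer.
vaddr = 1540 = 0b11000000100
Split: l1_idx=6, l2_idx=0, offset=4
L1[6] = 0
L2[0][0] = 83
paddr = 83 * 32 + 4 = 2660

Answer: 2660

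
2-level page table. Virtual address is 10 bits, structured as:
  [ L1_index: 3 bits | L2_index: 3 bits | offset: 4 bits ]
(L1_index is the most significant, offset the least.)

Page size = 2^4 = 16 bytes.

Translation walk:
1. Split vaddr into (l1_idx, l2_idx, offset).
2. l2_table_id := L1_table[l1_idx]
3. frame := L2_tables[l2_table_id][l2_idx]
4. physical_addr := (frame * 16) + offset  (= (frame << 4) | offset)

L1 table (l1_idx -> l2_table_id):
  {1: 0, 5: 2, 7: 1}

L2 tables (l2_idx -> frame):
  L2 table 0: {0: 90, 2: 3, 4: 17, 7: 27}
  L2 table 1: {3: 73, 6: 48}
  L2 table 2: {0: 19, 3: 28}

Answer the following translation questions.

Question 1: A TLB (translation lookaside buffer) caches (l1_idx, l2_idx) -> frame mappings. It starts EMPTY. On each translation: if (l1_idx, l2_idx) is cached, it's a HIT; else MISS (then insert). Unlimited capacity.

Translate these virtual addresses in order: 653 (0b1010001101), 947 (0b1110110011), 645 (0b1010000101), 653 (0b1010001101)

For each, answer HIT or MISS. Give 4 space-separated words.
Answer: MISS MISS HIT HIT

Derivation:
vaddr=653: (5,0) not in TLB -> MISS, insert
vaddr=947: (7,3) not in TLB -> MISS, insert
vaddr=645: (5,0) in TLB -> HIT
vaddr=653: (5,0) in TLB -> HIT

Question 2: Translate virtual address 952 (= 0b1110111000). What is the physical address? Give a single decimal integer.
Answer: 1176

Derivation:
vaddr = 952 = 0b1110111000
Split: l1_idx=7, l2_idx=3, offset=8
L1[7] = 1
L2[1][3] = 73
paddr = 73 * 16 + 8 = 1176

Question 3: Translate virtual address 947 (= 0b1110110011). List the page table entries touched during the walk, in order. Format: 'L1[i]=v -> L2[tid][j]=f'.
Answer: L1[7]=1 -> L2[1][3]=73

Derivation:
vaddr = 947 = 0b1110110011
Split: l1_idx=7, l2_idx=3, offset=3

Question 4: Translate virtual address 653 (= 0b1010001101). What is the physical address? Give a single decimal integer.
Answer: 317

Derivation:
vaddr = 653 = 0b1010001101
Split: l1_idx=5, l2_idx=0, offset=13
L1[5] = 2
L2[2][0] = 19
paddr = 19 * 16 + 13 = 317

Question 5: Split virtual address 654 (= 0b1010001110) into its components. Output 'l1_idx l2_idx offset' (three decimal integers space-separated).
Answer: 5 0 14

Derivation:
vaddr = 654 = 0b1010001110
  top 3 bits -> l1_idx = 5
  next 3 bits -> l2_idx = 0
  bottom 4 bits -> offset = 14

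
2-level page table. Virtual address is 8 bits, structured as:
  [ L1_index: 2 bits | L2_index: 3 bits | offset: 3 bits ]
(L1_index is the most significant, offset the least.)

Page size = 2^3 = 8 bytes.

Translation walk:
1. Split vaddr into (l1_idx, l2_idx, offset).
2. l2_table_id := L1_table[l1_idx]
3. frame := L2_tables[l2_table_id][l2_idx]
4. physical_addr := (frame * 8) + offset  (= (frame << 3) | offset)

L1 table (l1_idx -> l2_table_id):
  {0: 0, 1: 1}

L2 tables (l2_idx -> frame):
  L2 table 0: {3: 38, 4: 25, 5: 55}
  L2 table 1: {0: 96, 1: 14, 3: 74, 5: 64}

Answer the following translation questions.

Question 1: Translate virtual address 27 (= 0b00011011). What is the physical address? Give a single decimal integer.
vaddr = 27 = 0b00011011
Split: l1_idx=0, l2_idx=3, offset=3
L1[0] = 0
L2[0][3] = 38
paddr = 38 * 8 + 3 = 307

Answer: 307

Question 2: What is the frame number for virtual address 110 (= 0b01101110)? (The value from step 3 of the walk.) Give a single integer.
vaddr = 110: l1_idx=1, l2_idx=5
L1[1] = 1; L2[1][5] = 64

Answer: 64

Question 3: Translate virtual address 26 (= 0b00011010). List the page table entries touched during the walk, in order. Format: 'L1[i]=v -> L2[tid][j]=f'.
Answer: L1[0]=0 -> L2[0][3]=38

Derivation:
vaddr = 26 = 0b00011010
Split: l1_idx=0, l2_idx=3, offset=2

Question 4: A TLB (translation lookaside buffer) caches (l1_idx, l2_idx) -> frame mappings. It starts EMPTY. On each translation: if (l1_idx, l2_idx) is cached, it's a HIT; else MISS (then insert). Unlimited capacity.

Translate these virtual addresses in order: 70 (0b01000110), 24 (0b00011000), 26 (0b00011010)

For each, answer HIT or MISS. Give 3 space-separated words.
vaddr=70: (1,0) not in TLB -> MISS, insert
vaddr=24: (0,3) not in TLB -> MISS, insert
vaddr=26: (0,3) in TLB -> HIT

Answer: MISS MISS HIT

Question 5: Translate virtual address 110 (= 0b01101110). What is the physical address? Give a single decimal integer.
Answer: 518

Derivation:
vaddr = 110 = 0b01101110
Split: l1_idx=1, l2_idx=5, offset=6
L1[1] = 1
L2[1][5] = 64
paddr = 64 * 8 + 6 = 518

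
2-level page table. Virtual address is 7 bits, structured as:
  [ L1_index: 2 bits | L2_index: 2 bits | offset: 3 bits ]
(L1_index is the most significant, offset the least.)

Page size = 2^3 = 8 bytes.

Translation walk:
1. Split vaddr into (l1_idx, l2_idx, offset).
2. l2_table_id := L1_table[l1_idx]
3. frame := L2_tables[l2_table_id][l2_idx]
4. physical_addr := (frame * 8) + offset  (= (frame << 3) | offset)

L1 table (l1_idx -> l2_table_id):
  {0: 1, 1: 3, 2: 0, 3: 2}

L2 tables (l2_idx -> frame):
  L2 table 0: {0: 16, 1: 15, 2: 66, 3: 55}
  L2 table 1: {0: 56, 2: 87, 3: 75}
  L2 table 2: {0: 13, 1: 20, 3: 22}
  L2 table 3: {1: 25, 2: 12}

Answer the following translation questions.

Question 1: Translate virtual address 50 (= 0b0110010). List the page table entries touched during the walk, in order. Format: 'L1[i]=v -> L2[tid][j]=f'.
Answer: L1[1]=3 -> L2[3][2]=12

Derivation:
vaddr = 50 = 0b0110010
Split: l1_idx=1, l2_idx=2, offset=2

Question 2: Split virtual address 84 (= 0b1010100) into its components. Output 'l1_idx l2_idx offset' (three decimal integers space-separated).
vaddr = 84 = 0b1010100
  top 2 bits -> l1_idx = 2
  next 2 bits -> l2_idx = 2
  bottom 3 bits -> offset = 4

Answer: 2 2 4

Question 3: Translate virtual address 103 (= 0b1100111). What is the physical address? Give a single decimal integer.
vaddr = 103 = 0b1100111
Split: l1_idx=3, l2_idx=0, offset=7
L1[3] = 2
L2[2][0] = 13
paddr = 13 * 8 + 7 = 111

Answer: 111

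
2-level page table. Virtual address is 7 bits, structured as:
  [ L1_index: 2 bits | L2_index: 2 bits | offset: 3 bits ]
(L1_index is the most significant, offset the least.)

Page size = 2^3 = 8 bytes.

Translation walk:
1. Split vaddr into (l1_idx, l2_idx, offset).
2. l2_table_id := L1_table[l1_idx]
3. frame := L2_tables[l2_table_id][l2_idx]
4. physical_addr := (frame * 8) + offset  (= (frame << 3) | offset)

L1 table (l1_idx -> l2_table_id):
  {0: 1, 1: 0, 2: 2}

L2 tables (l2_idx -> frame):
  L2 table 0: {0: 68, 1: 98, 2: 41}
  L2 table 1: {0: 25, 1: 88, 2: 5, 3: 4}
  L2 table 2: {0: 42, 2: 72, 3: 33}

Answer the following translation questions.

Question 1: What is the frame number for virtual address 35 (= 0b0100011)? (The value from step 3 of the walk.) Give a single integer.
vaddr = 35: l1_idx=1, l2_idx=0
L1[1] = 0; L2[0][0] = 68

Answer: 68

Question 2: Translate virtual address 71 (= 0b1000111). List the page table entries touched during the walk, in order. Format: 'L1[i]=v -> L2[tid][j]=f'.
vaddr = 71 = 0b1000111
Split: l1_idx=2, l2_idx=0, offset=7

Answer: L1[2]=2 -> L2[2][0]=42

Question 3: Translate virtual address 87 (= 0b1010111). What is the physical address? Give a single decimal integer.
Answer: 583

Derivation:
vaddr = 87 = 0b1010111
Split: l1_idx=2, l2_idx=2, offset=7
L1[2] = 2
L2[2][2] = 72
paddr = 72 * 8 + 7 = 583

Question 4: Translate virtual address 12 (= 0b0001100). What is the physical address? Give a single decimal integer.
Answer: 708

Derivation:
vaddr = 12 = 0b0001100
Split: l1_idx=0, l2_idx=1, offset=4
L1[0] = 1
L2[1][1] = 88
paddr = 88 * 8 + 4 = 708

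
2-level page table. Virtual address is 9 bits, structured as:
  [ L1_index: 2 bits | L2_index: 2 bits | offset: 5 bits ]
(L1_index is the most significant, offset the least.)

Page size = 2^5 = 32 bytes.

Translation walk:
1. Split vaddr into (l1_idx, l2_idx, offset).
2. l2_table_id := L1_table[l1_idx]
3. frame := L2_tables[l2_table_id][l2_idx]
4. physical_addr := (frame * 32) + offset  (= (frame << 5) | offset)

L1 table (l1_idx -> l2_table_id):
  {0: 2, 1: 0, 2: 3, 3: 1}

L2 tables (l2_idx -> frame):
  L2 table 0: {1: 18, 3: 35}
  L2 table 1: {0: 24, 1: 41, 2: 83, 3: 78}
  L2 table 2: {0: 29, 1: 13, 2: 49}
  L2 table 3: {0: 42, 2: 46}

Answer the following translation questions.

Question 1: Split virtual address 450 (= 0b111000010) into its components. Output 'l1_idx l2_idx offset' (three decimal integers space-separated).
Answer: 3 2 2

Derivation:
vaddr = 450 = 0b111000010
  top 2 bits -> l1_idx = 3
  next 2 bits -> l2_idx = 2
  bottom 5 bits -> offset = 2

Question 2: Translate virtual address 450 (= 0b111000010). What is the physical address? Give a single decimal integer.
vaddr = 450 = 0b111000010
Split: l1_idx=3, l2_idx=2, offset=2
L1[3] = 1
L2[1][2] = 83
paddr = 83 * 32 + 2 = 2658

Answer: 2658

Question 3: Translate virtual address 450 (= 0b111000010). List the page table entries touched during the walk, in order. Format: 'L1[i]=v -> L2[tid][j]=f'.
Answer: L1[3]=1 -> L2[1][2]=83

Derivation:
vaddr = 450 = 0b111000010
Split: l1_idx=3, l2_idx=2, offset=2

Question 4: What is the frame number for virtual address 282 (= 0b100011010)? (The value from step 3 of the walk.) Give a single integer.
vaddr = 282: l1_idx=2, l2_idx=0
L1[2] = 3; L2[3][0] = 42

Answer: 42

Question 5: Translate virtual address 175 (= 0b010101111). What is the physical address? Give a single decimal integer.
vaddr = 175 = 0b010101111
Split: l1_idx=1, l2_idx=1, offset=15
L1[1] = 0
L2[0][1] = 18
paddr = 18 * 32 + 15 = 591

Answer: 591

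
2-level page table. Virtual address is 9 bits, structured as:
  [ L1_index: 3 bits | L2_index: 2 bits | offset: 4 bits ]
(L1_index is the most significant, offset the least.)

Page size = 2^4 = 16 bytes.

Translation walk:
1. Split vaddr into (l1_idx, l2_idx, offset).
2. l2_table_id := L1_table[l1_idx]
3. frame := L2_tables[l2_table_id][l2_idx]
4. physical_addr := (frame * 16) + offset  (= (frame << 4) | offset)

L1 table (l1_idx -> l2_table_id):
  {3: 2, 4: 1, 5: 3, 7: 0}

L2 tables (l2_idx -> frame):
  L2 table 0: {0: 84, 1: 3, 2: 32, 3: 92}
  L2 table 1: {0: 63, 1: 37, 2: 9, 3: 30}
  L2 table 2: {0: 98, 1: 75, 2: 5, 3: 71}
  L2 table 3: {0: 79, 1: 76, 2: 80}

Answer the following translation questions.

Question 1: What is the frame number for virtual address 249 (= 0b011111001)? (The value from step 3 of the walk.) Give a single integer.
vaddr = 249: l1_idx=3, l2_idx=3
L1[3] = 2; L2[2][3] = 71

Answer: 71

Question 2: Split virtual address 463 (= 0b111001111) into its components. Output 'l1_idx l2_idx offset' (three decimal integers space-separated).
vaddr = 463 = 0b111001111
  top 3 bits -> l1_idx = 7
  next 2 bits -> l2_idx = 0
  bottom 4 bits -> offset = 15

Answer: 7 0 15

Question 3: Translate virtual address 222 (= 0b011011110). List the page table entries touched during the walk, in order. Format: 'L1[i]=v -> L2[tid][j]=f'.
vaddr = 222 = 0b011011110
Split: l1_idx=3, l2_idx=1, offset=14

Answer: L1[3]=2 -> L2[2][1]=75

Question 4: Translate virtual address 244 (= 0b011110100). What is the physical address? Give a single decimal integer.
Answer: 1140

Derivation:
vaddr = 244 = 0b011110100
Split: l1_idx=3, l2_idx=3, offset=4
L1[3] = 2
L2[2][3] = 71
paddr = 71 * 16 + 4 = 1140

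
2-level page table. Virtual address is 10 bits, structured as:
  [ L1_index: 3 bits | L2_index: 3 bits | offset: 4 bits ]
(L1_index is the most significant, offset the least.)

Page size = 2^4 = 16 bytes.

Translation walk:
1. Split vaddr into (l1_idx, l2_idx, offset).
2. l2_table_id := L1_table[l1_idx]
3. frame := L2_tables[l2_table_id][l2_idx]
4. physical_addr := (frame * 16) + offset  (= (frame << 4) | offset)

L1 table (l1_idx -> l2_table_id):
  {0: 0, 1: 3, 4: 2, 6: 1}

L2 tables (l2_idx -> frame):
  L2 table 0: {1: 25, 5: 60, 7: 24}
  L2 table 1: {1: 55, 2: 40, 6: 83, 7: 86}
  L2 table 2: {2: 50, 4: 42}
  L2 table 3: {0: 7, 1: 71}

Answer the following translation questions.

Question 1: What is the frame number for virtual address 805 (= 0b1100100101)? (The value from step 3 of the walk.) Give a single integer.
Answer: 40

Derivation:
vaddr = 805: l1_idx=6, l2_idx=2
L1[6] = 1; L2[1][2] = 40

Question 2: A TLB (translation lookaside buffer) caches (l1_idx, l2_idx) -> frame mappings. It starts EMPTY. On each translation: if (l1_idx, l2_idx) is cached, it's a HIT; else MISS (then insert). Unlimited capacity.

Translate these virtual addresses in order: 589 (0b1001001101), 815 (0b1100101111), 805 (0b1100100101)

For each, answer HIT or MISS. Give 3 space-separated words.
vaddr=589: (4,4) not in TLB -> MISS, insert
vaddr=815: (6,2) not in TLB -> MISS, insert
vaddr=805: (6,2) in TLB -> HIT

Answer: MISS MISS HIT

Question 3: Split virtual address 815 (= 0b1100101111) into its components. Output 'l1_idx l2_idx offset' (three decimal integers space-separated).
Answer: 6 2 15

Derivation:
vaddr = 815 = 0b1100101111
  top 3 bits -> l1_idx = 6
  next 3 bits -> l2_idx = 2
  bottom 4 bits -> offset = 15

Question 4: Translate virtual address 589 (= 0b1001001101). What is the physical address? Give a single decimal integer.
Answer: 685

Derivation:
vaddr = 589 = 0b1001001101
Split: l1_idx=4, l2_idx=4, offset=13
L1[4] = 2
L2[2][4] = 42
paddr = 42 * 16 + 13 = 685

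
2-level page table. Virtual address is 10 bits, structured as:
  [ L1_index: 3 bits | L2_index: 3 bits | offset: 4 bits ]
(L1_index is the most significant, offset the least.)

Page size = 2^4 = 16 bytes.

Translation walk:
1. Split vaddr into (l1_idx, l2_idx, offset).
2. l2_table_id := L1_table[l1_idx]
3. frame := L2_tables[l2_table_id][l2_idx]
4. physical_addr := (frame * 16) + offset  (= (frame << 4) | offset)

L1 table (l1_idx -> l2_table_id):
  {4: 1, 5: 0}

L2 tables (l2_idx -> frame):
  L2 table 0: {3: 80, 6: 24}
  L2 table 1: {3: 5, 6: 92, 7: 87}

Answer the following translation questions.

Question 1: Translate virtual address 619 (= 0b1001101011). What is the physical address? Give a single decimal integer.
Answer: 1483

Derivation:
vaddr = 619 = 0b1001101011
Split: l1_idx=4, l2_idx=6, offset=11
L1[4] = 1
L2[1][6] = 92
paddr = 92 * 16 + 11 = 1483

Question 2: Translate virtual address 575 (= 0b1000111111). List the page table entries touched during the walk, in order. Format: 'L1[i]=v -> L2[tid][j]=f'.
Answer: L1[4]=1 -> L2[1][3]=5

Derivation:
vaddr = 575 = 0b1000111111
Split: l1_idx=4, l2_idx=3, offset=15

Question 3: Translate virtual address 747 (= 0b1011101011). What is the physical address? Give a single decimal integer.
vaddr = 747 = 0b1011101011
Split: l1_idx=5, l2_idx=6, offset=11
L1[5] = 0
L2[0][6] = 24
paddr = 24 * 16 + 11 = 395

Answer: 395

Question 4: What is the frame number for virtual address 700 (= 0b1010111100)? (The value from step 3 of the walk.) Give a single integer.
vaddr = 700: l1_idx=5, l2_idx=3
L1[5] = 0; L2[0][3] = 80

Answer: 80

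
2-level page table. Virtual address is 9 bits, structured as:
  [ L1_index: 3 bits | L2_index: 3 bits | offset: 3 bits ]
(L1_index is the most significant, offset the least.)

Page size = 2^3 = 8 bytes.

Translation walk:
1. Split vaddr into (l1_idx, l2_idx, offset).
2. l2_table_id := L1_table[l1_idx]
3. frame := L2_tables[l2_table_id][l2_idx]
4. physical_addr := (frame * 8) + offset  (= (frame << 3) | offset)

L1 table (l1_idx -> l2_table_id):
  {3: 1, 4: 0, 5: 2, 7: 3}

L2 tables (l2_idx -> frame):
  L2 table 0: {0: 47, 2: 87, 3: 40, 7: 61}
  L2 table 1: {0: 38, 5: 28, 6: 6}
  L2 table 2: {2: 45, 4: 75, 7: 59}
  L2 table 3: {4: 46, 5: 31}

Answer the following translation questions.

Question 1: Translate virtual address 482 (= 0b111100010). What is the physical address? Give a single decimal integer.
vaddr = 482 = 0b111100010
Split: l1_idx=7, l2_idx=4, offset=2
L1[7] = 3
L2[3][4] = 46
paddr = 46 * 8 + 2 = 370

Answer: 370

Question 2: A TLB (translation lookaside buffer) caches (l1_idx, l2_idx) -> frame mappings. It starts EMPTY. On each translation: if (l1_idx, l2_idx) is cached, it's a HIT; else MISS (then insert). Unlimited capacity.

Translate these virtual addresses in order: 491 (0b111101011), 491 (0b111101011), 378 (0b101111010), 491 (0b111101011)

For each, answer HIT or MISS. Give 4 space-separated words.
Answer: MISS HIT MISS HIT

Derivation:
vaddr=491: (7,5) not in TLB -> MISS, insert
vaddr=491: (7,5) in TLB -> HIT
vaddr=378: (5,7) not in TLB -> MISS, insert
vaddr=491: (7,5) in TLB -> HIT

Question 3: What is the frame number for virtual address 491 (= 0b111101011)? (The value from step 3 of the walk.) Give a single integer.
Answer: 31

Derivation:
vaddr = 491: l1_idx=7, l2_idx=5
L1[7] = 3; L2[3][5] = 31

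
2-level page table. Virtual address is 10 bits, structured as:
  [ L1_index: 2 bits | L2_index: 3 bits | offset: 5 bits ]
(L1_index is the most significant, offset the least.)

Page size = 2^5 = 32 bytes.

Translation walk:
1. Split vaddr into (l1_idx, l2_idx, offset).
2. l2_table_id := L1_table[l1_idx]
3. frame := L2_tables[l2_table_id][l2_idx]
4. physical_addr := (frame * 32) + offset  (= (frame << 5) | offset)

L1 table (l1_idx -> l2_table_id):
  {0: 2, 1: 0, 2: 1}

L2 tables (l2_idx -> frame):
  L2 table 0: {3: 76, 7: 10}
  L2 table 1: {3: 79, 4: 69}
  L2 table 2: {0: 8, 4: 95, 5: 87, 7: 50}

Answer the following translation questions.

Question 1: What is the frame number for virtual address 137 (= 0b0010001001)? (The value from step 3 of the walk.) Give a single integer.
vaddr = 137: l1_idx=0, l2_idx=4
L1[0] = 2; L2[2][4] = 95

Answer: 95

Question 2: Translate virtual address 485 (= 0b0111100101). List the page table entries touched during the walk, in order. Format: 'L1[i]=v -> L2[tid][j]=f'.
vaddr = 485 = 0b0111100101
Split: l1_idx=1, l2_idx=7, offset=5

Answer: L1[1]=0 -> L2[0][7]=10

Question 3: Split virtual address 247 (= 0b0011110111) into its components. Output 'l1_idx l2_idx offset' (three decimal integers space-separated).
vaddr = 247 = 0b0011110111
  top 2 bits -> l1_idx = 0
  next 3 bits -> l2_idx = 7
  bottom 5 bits -> offset = 23

Answer: 0 7 23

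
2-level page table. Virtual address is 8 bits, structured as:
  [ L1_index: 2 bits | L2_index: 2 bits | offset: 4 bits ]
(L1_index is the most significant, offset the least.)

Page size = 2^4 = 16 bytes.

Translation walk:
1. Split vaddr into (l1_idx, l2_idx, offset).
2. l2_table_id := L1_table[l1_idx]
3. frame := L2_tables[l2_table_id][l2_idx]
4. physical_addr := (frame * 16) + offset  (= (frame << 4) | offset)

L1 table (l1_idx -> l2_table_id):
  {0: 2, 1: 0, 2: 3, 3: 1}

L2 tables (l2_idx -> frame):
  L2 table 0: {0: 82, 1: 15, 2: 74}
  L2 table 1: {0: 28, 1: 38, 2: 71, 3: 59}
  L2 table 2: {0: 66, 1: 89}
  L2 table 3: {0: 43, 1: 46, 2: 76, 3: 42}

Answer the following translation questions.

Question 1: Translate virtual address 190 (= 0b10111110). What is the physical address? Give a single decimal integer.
Answer: 686

Derivation:
vaddr = 190 = 0b10111110
Split: l1_idx=2, l2_idx=3, offset=14
L1[2] = 3
L2[3][3] = 42
paddr = 42 * 16 + 14 = 686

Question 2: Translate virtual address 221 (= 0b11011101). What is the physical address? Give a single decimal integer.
vaddr = 221 = 0b11011101
Split: l1_idx=3, l2_idx=1, offset=13
L1[3] = 1
L2[1][1] = 38
paddr = 38 * 16 + 13 = 621

Answer: 621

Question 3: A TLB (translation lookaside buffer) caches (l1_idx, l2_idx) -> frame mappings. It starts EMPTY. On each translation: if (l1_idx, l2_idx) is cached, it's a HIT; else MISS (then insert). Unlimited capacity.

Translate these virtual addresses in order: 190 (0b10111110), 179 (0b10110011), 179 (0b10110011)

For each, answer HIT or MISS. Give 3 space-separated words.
vaddr=190: (2,3) not in TLB -> MISS, insert
vaddr=179: (2,3) in TLB -> HIT
vaddr=179: (2,3) in TLB -> HIT

Answer: MISS HIT HIT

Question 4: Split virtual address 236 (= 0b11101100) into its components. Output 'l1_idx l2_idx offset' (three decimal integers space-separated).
vaddr = 236 = 0b11101100
  top 2 bits -> l1_idx = 3
  next 2 bits -> l2_idx = 2
  bottom 4 bits -> offset = 12

Answer: 3 2 12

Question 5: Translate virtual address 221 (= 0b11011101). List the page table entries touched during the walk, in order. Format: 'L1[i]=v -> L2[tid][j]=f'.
vaddr = 221 = 0b11011101
Split: l1_idx=3, l2_idx=1, offset=13

Answer: L1[3]=1 -> L2[1][1]=38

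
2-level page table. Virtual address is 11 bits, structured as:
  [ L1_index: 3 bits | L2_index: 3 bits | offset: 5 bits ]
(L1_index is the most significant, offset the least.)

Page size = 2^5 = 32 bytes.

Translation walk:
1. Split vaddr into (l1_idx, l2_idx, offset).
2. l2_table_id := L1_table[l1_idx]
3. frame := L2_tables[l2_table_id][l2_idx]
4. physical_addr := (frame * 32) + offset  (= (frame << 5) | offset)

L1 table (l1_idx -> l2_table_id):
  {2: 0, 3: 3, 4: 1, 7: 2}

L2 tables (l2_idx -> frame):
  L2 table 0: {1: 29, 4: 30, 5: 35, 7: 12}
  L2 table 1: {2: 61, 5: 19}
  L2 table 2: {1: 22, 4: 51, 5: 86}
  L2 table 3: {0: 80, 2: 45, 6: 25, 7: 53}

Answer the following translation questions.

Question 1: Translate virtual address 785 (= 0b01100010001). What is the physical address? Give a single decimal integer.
Answer: 2577

Derivation:
vaddr = 785 = 0b01100010001
Split: l1_idx=3, l2_idx=0, offset=17
L1[3] = 3
L2[3][0] = 80
paddr = 80 * 32 + 17 = 2577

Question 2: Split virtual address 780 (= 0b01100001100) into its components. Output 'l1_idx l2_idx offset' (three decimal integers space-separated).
Answer: 3 0 12

Derivation:
vaddr = 780 = 0b01100001100
  top 3 bits -> l1_idx = 3
  next 3 bits -> l2_idx = 0
  bottom 5 bits -> offset = 12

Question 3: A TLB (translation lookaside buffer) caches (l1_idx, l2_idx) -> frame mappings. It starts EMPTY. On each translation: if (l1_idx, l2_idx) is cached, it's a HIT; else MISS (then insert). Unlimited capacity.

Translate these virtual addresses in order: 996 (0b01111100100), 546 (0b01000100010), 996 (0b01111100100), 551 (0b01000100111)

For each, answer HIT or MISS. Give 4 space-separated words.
Answer: MISS MISS HIT HIT

Derivation:
vaddr=996: (3,7) not in TLB -> MISS, insert
vaddr=546: (2,1) not in TLB -> MISS, insert
vaddr=996: (3,7) in TLB -> HIT
vaddr=551: (2,1) in TLB -> HIT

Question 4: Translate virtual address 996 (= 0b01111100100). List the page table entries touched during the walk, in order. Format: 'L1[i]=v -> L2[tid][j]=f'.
Answer: L1[3]=3 -> L2[3][7]=53

Derivation:
vaddr = 996 = 0b01111100100
Split: l1_idx=3, l2_idx=7, offset=4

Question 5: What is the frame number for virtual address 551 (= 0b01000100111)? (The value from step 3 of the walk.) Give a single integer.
Answer: 29

Derivation:
vaddr = 551: l1_idx=2, l2_idx=1
L1[2] = 0; L2[0][1] = 29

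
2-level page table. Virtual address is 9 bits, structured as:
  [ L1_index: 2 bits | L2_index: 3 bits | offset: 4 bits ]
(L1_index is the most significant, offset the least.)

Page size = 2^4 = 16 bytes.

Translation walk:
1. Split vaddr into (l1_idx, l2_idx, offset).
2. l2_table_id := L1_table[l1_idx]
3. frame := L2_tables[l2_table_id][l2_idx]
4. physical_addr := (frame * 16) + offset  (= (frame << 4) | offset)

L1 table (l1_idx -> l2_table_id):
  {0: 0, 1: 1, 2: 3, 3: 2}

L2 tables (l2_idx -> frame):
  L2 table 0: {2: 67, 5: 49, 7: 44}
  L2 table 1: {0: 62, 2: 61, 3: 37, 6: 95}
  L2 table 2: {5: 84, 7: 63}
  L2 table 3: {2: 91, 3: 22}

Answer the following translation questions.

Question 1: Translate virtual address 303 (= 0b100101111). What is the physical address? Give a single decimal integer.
vaddr = 303 = 0b100101111
Split: l1_idx=2, l2_idx=2, offset=15
L1[2] = 3
L2[3][2] = 91
paddr = 91 * 16 + 15 = 1471

Answer: 1471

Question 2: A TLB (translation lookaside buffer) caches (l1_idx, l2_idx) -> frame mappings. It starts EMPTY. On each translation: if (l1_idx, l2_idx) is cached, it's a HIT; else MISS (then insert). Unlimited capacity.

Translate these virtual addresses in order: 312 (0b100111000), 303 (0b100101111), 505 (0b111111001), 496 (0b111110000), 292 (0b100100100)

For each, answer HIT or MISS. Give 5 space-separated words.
Answer: MISS MISS MISS HIT HIT

Derivation:
vaddr=312: (2,3) not in TLB -> MISS, insert
vaddr=303: (2,2) not in TLB -> MISS, insert
vaddr=505: (3,7) not in TLB -> MISS, insert
vaddr=496: (3,7) in TLB -> HIT
vaddr=292: (2,2) in TLB -> HIT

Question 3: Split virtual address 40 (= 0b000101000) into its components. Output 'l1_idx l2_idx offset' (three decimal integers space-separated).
vaddr = 40 = 0b000101000
  top 2 bits -> l1_idx = 0
  next 3 bits -> l2_idx = 2
  bottom 4 bits -> offset = 8

Answer: 0 2 8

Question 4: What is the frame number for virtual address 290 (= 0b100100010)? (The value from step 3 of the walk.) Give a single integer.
vaddr = 290: l1_idx=2, l2_idx=2
L1[2] = 3; L2[3][2] = 91

Answer: 91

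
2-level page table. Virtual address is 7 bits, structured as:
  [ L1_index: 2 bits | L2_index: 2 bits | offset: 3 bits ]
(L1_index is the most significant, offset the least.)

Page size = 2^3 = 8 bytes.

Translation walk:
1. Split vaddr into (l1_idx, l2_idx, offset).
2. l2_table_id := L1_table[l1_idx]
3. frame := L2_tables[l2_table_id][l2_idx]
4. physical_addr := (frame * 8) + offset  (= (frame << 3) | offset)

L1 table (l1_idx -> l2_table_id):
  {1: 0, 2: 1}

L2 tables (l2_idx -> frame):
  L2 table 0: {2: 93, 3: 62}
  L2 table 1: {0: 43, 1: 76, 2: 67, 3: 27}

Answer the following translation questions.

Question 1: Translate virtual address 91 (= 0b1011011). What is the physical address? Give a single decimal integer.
Answer: 219

Derivation:
vaddr = 91 = 0b1011011
Split: l1_idx=2, l2_idx=3, offset=3
L1[2] = 1
L2[1][3] = 27
paddr = 27 * 8 + 3 = 219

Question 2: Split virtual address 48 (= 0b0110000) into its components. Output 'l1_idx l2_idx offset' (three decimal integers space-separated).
Answer: 1 2 0

Derivation:
vaddr = 48 = 0b0110000
  top 2 bits -> l1_idx = 1
  next 2 bits -> l2_idx = 2
  bottom 3 bits -> offset = 0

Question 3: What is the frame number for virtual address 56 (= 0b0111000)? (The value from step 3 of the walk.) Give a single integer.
vaddr = 56: l1_idx=1, l2_idx=3
L1[1] = 0; L2[0][3] = 62

Answer: 62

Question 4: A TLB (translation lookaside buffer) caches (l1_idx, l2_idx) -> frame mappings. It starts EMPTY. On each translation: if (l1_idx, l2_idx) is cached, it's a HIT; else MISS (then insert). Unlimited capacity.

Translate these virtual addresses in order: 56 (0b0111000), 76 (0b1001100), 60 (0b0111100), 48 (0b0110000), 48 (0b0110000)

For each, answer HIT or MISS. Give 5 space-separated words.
Answer: MISS MISS HIT MISS HIT

Derivation:
vaddr=56: (1,3) not in TLB -> MISS, insert
vaddr=76: (2,1) not in TLB -> MISS, insert
vaddr=60: (1,3) in TLB -> HIT
vaddr=48: (1,2) not in TLB -> MISS, insert
vaddr=48: (1,2) in TLB -> HIT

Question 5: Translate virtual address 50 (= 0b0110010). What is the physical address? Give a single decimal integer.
Answer: 746

Derivation:
vaddr = 50 = 0b0110010
Split: l1_idx=1, l2_idx=2, offset=2
L1[1] = 0
L2[0][2] = 93
paddr = 93 * 8 + 2 = 746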